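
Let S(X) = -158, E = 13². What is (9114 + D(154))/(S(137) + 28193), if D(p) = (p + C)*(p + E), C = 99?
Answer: 90833/28035 ≈ 3.2400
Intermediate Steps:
E = 169
D(p) = (99 + p)*(169 + p) (D(p) = (p + 99)*(p + 169) = (99 + p)*(169 + p))
(9114 + D(154))/(S(137) + 28193) = (9114 + (16731 + 154² + 268*154))/(-158 + 28193) = (9114 + (16731 + 23716 + 41272))/28035 = (9114 + 81719)*(1/28035) = 90833*(1/28035) = 90833/28035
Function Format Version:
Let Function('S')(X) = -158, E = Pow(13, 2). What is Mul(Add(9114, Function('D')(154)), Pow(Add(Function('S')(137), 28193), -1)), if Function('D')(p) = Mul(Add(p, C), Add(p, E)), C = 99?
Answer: Rational(90833, 28035) ≈ 3.2400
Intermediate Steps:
E = 169
Function('D')(p) = Mul(Add(99, p), Add(169, p)) (Function('D')(p) = Mul(Add(p, 99), Add(p, 169)) = Mul(Add(99, p), Add(169, p)))
Mul(Add(9114, Function('D')(154)), Pow(Add(Function('S')(137), 28193), -1)) = Mul(Add(9114, Add(16731, Pow(154, 2), Mul(268, 154))), Pow(Add(-158, 28193), -1)) = Mul(Add(9114, Add(16731, 23716, 41272)), Pow(28035, -1)) = Mul(Add(9114, 81719), Rational(1, 28035)) = Mul(90833, Rational(1, 28035)) = Rational(90833, 28035)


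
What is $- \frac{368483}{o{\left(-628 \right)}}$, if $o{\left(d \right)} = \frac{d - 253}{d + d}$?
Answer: $- \frac{462814648}{881} \approx -5.2533 \cdot 10^{5}$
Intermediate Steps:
$o{\left(d \right)} = \frac{-253 + d}{2 d}$
$- \frac{368483}{o{\left(-628 \right)}} = - \frac{368483}{\frac{1}{2} \frac{1}{-628} \left(-253 - 628\right)} = - \frac{368483}{\frac{1}{2} \left(- \frac{1}{628}\right) \left(-881\right)} = - \frac{368483}{\frac{881}{1256}} = \left(-368483\right) \frac{1256}{881} = - \frac{462814648}{881}$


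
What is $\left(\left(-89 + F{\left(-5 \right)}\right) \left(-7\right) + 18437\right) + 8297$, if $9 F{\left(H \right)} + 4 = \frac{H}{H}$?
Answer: $\frac{82078}{3} \approx 27359.0$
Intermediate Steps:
$F{\left(H \right)} = - \frac{1}{3}$ ($F{\left(H \right)} = - \frac{4}{9} + \frac{H \frac{1}{H}}{9} = - \frac{4}{9} + \frac{1}{9} \cdot 1 = - \frac{4}{9} + \frac{1}{9} = - \frac{1}{3}$)
$\left(\left(-89 + F{\left(-5 \right)}\right) \left(-7\right) + 18437\right) + 8297 = \left(\left(-89 - \frac{1}{3}\right) \left(-7\right) + 18437\right) + 8297 = \left(\left(- \frac{268}{3}\right) \left(-7\right) + 18437\right) + 8297 = \left(\frac{1876}{3} + 18437\right) + 8297 = \frac{57187}{3} + 8297 = \frac{82078}{3}$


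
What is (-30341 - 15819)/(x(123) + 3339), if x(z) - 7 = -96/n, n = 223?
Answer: -5146840/373031 ≈ -13.797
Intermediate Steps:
x(z) = 1465/223 (x(z) = 7 - 96/223 = 1465/223)
(-30341 - 15819)/(x(123) + 3339) = (-30341 - 15819)/(1465/223 + 3339) = -46160/746062/223 = -46160*223/746062 = -5146840/373031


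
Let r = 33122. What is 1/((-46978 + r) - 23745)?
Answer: -1/37601 ≈ -2.6595e-5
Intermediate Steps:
1/((-46978 + r) - 23745) = 1/((-46978 + 33122) - 23745) = 1/(-13856 - 23745) = 1/(-37601) = -1/37601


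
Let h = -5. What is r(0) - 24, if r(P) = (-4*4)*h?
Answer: 56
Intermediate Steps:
r(P) = 80 (r(P) = -4*4*(-5) = -16*(-5) = 80)
r(0) - 24 = 80 - 24 = 56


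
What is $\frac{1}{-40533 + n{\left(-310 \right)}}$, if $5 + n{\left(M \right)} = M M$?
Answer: $\frac{1}{55562} \approx 1.7998 \cdot 10^{-5}$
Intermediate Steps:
$n{\left(M \right)} = -5 + M^{2}$ ($n{\left(M \right)} = -5 + M M = -5 + M^{2}$)
$\frac{1}{-40533 + n{\left(-310 \right)}} = \frac{1}{-40533 - \left(5 - \left(-310\right)^{2}\right)} = \frac{1}{-40533 + \left(-5 + 96100\right)} = \frac{1}{-40533 + 96095} = \frac{1}{55562}$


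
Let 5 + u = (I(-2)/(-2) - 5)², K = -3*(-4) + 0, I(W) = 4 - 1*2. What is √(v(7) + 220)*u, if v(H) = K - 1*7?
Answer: 465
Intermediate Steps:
I(W) = 2 (I(W) = 4 - 2 = 2)
K = 12 (K = 12 + 0 = 12)
v(H) = 5 (v(H) = 12 - 1*7 = 12 - 7 = 5)
u = 31 (u = -5 + (2/(-2) - 5)² = -5 + (2*(-½) - 5)² = -5 + (-1 - 5)² = -5 + (-6)² = -5 + 36 = 31)
√(v(7) + 220)*u = √(5 + 220)*31 = √225*31 = 15*31 = 465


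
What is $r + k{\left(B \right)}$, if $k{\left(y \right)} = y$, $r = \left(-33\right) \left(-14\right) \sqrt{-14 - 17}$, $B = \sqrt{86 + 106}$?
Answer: $8 \sqrt{3} + 462 i \sqrt{31} \approx 13.856 + 2572.3 i$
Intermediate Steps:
$B = 8 \sqrt{3}$ ($B = \sqrt{192} = 8 \sqrt{3} \approx 13.856$)
$r = 462 i \sqrt{31}$ ($r = 462 \sqrt{-31} = 462 i \sqrt{31} \approx 2572.3 i$)
$r + k{\left(B \right)} = 462 i \sqrt{31} + 8 \sqrt{3} = 8 \sqrt{3} + 462 i \sqrt{31}$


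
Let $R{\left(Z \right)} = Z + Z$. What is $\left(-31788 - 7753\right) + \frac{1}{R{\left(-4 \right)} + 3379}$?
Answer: $- \frac{133292710}{3371} \approx -39541.0$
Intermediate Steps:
$R{\left(Z \right)} = 2 Z$
$\left(-31788 - 7753\right) + \frac{1}{R{\left(-4 \right)} + 3379} = \left(-31788 - 7753\right) + \frac{1}{2 \left(-4\right) + 3379} = -39541 + \frac{1}{-8 + 3379} = -39541 + \frac{1}{3371} = - \frac{133292710}{3371}$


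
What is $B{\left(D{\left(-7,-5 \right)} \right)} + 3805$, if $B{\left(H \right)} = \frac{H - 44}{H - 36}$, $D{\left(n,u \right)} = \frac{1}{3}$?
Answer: $\frac{407266}{107} \approx 3806.2$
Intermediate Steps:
$D{\left(n,u \right)} = \frac{1}{3}$
$B{\left(H \right)} = \frac{-44 + H}{-36 + H}$
$B{\left(D{\left(-7,-5 \right)} \right)} + 3805 = \frac{-44 + \frac{1}{3}}{-36 + \frac{1}{3}} + 3805 = \frac{1}{- \frac{107}{3}} \left(- \frac{131}{3}\right) + 3805 = \left(- \frac{3}{107}\right) \left(- \frac{131}{3}\right) + 3805 = \frac{131}{107} + 3805 = \frac{407266}{107}$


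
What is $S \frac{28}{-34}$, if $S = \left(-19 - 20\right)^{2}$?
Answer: $- \frac{21294}{17} \approx -1252.6$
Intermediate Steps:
$S = 1521$ ($S = \left(-39\right)^{2} = 1521$)
$S \frac{28}{-34} = 1521 \frac{28}{-34} = 1521 \cdot 28 \left(- \frac{1}{34}\right) = 1521 \left(- \frac{14}{17}\right) = - \frac{21294}{17}$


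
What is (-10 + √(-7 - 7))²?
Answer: (10 - I*√14)² ≈ 86.0 - 74.833*I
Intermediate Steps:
(-10 + √(-7 - 7))² = (-10 + √(-14))² = (-10 + I*√14)²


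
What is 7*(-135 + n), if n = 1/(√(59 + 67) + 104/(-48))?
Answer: -4126269/4367 + 756*√14/4367 ≈ -944.23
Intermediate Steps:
n = 1/(-13/6 + 3*√14) (n = 1/(√126 + 104*(-1/48)) = 1/(3*√14 - 13/6) = 1/(-13/6 + 3*√14) ≈ 0.11040)
7*(-135 + n) = 7*(-135 + (78/4367 + 108*√14/4367)) = 7*(-589467/4367 + 108*√14/4367) = -4126269/4367 + 756*√14/4367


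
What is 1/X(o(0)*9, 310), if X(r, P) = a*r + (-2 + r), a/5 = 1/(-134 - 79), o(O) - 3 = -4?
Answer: -71/766 ≈ -0.092689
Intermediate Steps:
o(O) = -1 (o(O) = 3 - 4 = -1)
a = -5/213 (a = 5/(-134 - 79) = 5/(-213) = 5*(-1/213) = -5/213 ≈ -0.023474)
X(r, P) = -2 + 208*r/213 (X(r, P) = -5*r/213 + (-2 + r) = -2 + 208*r/213)
1/X(o(0)*9, 310) = 1/(-2 + 208*(-1*9)/213) = 1/(-2 + (208/213)*(-9)) = 1/(-2 - 624/71) = 1/(-766/71) = -71/766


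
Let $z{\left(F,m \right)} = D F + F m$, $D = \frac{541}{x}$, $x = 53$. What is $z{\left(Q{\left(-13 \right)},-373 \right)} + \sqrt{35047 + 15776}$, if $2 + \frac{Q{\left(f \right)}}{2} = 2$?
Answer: $3 \sqrt{5647} \approx 225.44$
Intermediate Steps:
$Q{\left(f \right)} = 0$ ($Q{\left(f \right)} = -4 + 2 \cdot 2 = -4 + 4 = 0$)
$D = \frac{541}{53} \approx 10.208$
$z{\left(F,m \right)} = \frac{541 F}{53} + F m$
$z{\left(Q{\left(-13 \right)},-373 \right)} + \sqrt{35047 + 15776} = \frac{1}{53} \cdot 0 \left(541 + 53 \left(-373\right)\right) + \sqrt{35047 + 15776} = \frac{1}{53} \cdot 0 \left(541 - 19769\right) + \sqrt{50823} = \frac{1}{53} \cdot 0 \left(-19228\right) + 3 \sqrt{5647} = 0 + 3 \sqrt{5647} = 3 \sqrt{5647}$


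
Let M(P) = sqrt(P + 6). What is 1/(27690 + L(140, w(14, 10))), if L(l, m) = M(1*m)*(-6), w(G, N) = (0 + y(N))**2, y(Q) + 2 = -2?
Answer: 4615/127789218 + sqrt(22)/127789218 ≈ 3.6151e-5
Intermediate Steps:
y(Q) = -4 (y(Q) = -2 - 2 = -4)
M(P) = sqrt(6 + P)
w(G, N) = 16 (w(G, N) = (0 - 4)**2 = (-4)**2 = 16)
L(l, m) = -6*sqrt(6 + m) (L(l, m) = sqrt(6 + 1*m)*(-6) = sqrt(6 + m)*(-6) = -6*sqrt(6 + m))
1/(27690 + L(140, w(14, 10))) = 1/(27690 - 6*sqrt(6 + 16)) = 1/(27690 - 6*sqrt(22))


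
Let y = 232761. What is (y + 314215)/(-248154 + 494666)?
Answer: 34186/15407 ≈ 2.2189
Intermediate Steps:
(y + 314215)/(-248154 + 494666) = (232761 + 314215)/(-248154 + 494666) = 546976/246512 = 546976*(1/246512) = 34186/15407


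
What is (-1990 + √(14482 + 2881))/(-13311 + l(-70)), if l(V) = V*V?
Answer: 1990/8411 - √17363/8411 ≈ 0.22093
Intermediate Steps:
l(V) = V²
(-1990 + √(14482 + 2881))/(-13311 + l(-70)) = (-1990 + √(14482 + 2881))/(-13311 + (-70)²) = (-1990 + √17363)/(-13311 + 4900) = (-1990 + √17363)/(-8411) = (-1990 + √17363)*(-1/8411) = 1990/8411 - √17363/8411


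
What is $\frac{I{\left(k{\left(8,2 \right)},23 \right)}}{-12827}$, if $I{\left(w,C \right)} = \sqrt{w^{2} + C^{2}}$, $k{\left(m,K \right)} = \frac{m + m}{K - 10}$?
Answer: $- \frac{\sqrt{533}}{12827} \approx -0.0017999$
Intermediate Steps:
$k{\left(m,K \right)} = \frac{2 m}{-10 + K}$
$I{\left(w,C \right)} = \sqrt{C^{2} + w^{2}}$
$\frac{I{\left(k{\left(8,2 \right)},23 \right)}}{-12827} = \frac{\sqrt{23^{2} + \left(2 \cdot 8 \frac{1}{-10 + 2}\right)^{2}}}{-12827} = \sqrt{529 + \left(2 \cdot 8 \frac{1}{-8}\right)^{2}} \left(- \frac{1}{12827}\right) = \sqrt{529 + \left(2 \cdot 8 \left(- \frac{1}{8}\right)\right)^{2}} \left(- \frac{1}{12827}\right) = \sqrt{529 + \left(-2\right)^{2}} \left(- \frac{1}{12827}\right) = \sqrt{529 + 4} \left(- \frac{1}{12827}\right) = \sqrt{533} \left(- \frac{1}{12827}\right) = - \frac{\sqrt{533}}{12827}$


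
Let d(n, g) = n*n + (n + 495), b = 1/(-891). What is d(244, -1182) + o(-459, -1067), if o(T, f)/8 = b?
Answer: 53705017/891 ≈ 60275.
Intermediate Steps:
b = -1/891 ≈ -0.0011223
d(n, g) = 495 + n + n**2 (d(n, g) = n**2 + (495 + n) = 495 + n + n**2)
o(T, f) = -8/891 (o(T, f) = 8*(-1/891) = -8/891)
d(244, -1182) + o(-459, -1067) = (495 + 244 + 244**2) - 8/891 = (495 + 244 + 59536) - 8/891 = 60275 - 8/891 = 53705017/891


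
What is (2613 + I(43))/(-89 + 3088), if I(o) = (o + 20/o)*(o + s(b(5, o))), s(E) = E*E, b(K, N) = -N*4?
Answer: 1290354/2999 ≈ 430.26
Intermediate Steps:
b(K, N) = -4*N
s(E) = E²
I(o) = (o + 16*o²)*(o + 20/o) (I(o) = (o + 20/o)*(o + (-4*o)²) = (o + 20/o)*(o + 16*o²) = (o + 16*o²)*(o + 20/o))
(2613 + I(43))/(-89 + 3088) = (2613 + (20 + 43² + 16*43³ + 320*43))/(-89 + 3088) = (2613 + (20 + 1849 + 16*79507 + 13760))/2999 = (2613 + (20 + 1849 + 1272112 + 13760))*(1/2999) = (2613 + 1287741)*(1/2999) = 1290354*(1/2999) = 1290354/2999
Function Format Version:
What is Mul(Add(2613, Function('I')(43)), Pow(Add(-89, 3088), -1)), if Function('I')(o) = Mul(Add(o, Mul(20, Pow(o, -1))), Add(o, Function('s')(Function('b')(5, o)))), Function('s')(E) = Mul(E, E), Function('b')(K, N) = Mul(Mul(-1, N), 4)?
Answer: Rational(1290354, 2999) ≈ 430.26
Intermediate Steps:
Function('b')(K, N) = Mul(-4, N)
Function('s')(E) = Pow(E, 2)
Function('I')(o) = Mul(Add(o, Mul(16, Pow(o, 2))), Add(o, Mul(20, Pow(o, -1)))) (Function('I')(o) = Mul(Add(o, Mul(20, Pow(o, -1))), Add(o, Pow(Mul(-4, o), 2))) = Mul(Add(o, Mul(20, Pow(o, -1))), Add(o, Mul(16, Pow(o, 2)))) = Mul(Add(o, Mul(16, Pow(o, 2))), Add(o, Mul(20, Pow(o, -1)))))
Mul(Add(2613, Function('I')(43)), Pow(Add(-89, 3088), -1)) = Mul(Add(2613, Add(20, Pow(43, 2), Mul(16, Pow(43, 3)), Mul(320, 43))), Pow(Add(-89, 3088), -1)) = Mul(Add(2613, Add(20, 1849, Mul(16, 79507), 13760)), Pow(2999, -1)) = Mul(Add(2613, Add(20, 1849, 1272112, 13760)), Rational(1, 2999)) = Mul(Add(2613, 1287741), Rational(1, 2999)) = Mul(1290354, Rational(1, 2999)) = Rational(1290354, 2999)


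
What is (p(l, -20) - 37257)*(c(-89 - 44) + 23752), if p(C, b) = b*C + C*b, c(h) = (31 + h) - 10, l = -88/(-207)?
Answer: -60799865720/69 ≈ -8.8116e+8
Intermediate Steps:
l = 88/207 (l = -88*(-1/207) = 88/207 ≈ 0.42512)
c(h) = 21 + h
p(C, b) = 2*C*b (p(C, b) = C*b + C*b = 2*C*b)
(p(l, -20) - 37257)*(c(-89 - 44) + 23752) = (2*(88/207)*(-20) - 37257)*((21 + (-89 - 44)) + 23752) = (-3520/207 - 37257)*((21 - 133) + 23752) = -7715719*(-112 + 23752)/207 = -7715719/207*23640 = -60799865720/69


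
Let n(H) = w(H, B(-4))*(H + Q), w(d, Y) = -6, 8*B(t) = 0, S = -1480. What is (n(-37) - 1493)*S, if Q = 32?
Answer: 2165240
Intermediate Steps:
B(t) = 0 (B(t) = (⅛)*0 = 0)
n(H) = -192 - 6*H (n(H) = -6*(H + 32) = -6*(32 + H) = -192 - 6*H)
(n(-37) - 1493)*S = ((-192 - 6*(-37)) - 1493)*(-1480) = ((-192 + 222) - 1493)*(-1480) = (30 - 1493)*(-1480) = -1463*(-1480) = 2165240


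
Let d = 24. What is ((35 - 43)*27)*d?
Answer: -5184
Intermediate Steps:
((35 - 43)*27)*d = ((35 - 43)*27)*24 = -8*27*24 = -216*24 = -5184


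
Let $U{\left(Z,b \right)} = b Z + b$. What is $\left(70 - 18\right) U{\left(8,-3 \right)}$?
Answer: $-1404$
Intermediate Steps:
$U{\left(Z,b \right)} = b + Z b$ ($U{\left(Z,b \right)} = Z b + b = b + Z b$)
$\left(70 - 18\right) U{\left(8,-3 \right)} = \left(70 - 18\right) \left(- 3 \left(1 + 8\right)\right) = \left(70 - 18\right) \left(\left(-3\right) 9\right) = 52 \left(-27\right) = -1404$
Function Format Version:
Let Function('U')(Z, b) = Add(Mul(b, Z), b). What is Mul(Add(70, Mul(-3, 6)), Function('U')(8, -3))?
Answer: -1404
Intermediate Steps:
Function('U')(Z, b) = Add(b, Mul(Z, b)) (Function('U')(Z, b) = Add(Mul(Z, b), b) = Add(b, Mul(Z, b)))
Mul(Add(70, Mul(-3, 6)), Function('U')(8, -3)) = Mul(Add(70, Mul(-3, 6)), Mul(-3, Add(1, 8))) = Mul(Add(70, -18), Mul(-3, 9)) = Mul(52, -27) = -1404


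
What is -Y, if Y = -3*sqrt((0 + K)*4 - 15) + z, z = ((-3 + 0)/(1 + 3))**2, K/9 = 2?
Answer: -9/16 + 3*sqrt(57) ≈ 22.087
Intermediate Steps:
K = 18 (K = 9*2 = 18)
z = 9/16 (z = (-3/4)**2 = 9/16 ≈ 0.56250)
Y = 9/16 - 3*sqrt(57) (Y = -3*sqrt((0 + 18)*4 - 15) + 9/16 = -3*sqrt(18*4 - 15) + 9/16 = -3*sqrt(72 - 15) + 9/16 = -3*sqrt(57) + 9/16 = 9/16 - 3*sqrt(57) ≈ -22.087)
-Y = -(9/16 - 3*sqrt(57)) = -9/16 + 3*sqrt(57)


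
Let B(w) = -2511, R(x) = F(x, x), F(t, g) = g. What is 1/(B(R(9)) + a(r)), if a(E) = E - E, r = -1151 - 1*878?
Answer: -1/2511 ≈ -0.00039825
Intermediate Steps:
R(x) = x
r = -2029 (r = -1151 - 878 = -2029)
a(E) = 0
1/(B(R(9)) + a(r)) = 1/(-2511 + 0) = 1/(-2511) = -1/2511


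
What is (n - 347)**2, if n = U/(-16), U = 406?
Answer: 8874441/64 ≈ 1.3866e+5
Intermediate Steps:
n = -203/8 (n = 406/(-16) = 406*(-1/16) = -203/8 ≈ -25.375)
(n - 347)**2 = (-203/8 - 347)**2 = (-2979/8)**2 = 8874441/64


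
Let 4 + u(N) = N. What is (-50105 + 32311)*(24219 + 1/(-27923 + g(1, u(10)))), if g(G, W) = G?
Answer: -6016533232549/13961 ≈ -4.3095e+8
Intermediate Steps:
u(N) = -4 + N
(-50105 + 32311)*(24219 + 1/(-27923 + g(1, u(10)))) = (-50105 + 32311)*(24219 + 1/(-27923 + 1)) = -17794*(24219 + 1/(-27922)) = -17794*(24219 - 1/27922) = -17794*676242917/27922 = -6016533232549/13961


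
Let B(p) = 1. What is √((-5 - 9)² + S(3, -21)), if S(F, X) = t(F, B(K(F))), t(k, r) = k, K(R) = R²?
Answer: √199 ≈ 14.107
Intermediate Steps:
S(F, X) = F
√((-5 - 9)² + S(3, -21)) = √((-5 - 9)² + 3) = √((-14)² + 3) = √(196 + 3) = √199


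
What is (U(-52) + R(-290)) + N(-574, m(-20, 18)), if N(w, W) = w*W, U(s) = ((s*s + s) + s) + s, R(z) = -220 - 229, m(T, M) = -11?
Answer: 8413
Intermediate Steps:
R(z) = -449
U(s) = s² + 3*s (U(s) = ((s² + s) + s) + s = ((s + s²) + s) + s = (s² + 2*s) + s = s² + 3*s)
N(w, W) = W*w
(U(-52) + R(-290)) + N(-574, m(-20, 18)) = (-52*(3 - 52) - 449) - 11*(-574) = (-52*(-49) - 449) + 6314 = (2548 - 449) + 6314 = 2099 + 6314 = 8413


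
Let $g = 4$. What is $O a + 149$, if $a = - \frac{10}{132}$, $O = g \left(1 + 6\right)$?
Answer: $\frac{4847}{33} \approx 146.88$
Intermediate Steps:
$O = 28$ ($O = 4 \left(1 + 6\right) = 4 \cdot 7 = 28$)
$a = - \frac{5}{66}$ ($a = \left(-10\right) \frac{1}{132} = - \frac{5}{66} \approx -0.075758$)
$O a + 149 = 28 \left(- \frac{5}{66}\right) + 149 = - \frac{70}{33} + 149 = \frac{4847}{33}$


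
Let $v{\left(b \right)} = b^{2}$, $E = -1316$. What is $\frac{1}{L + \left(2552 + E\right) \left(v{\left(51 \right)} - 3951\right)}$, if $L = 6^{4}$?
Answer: $- \frac{1}{1667304} \approx -5.9977 \cdot 10^{-7}$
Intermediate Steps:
$L = 1296$
$\frac{1}{L + \left(2552 + E\right) \left(v{\left(51 \right)} - 3951\right)} = \frac{1}{1296 + \left(2552 - 1316\right) \left(51^{2} - 3951\right)} = \frac{1}{1296 + 1236 \left(2601 - 3951\right)} = \frac{1}{1296 + 1236 \left(-1350\right)} = \frac{1}{1296 - 1668600} = \frac{1}{-1667304} = - \frac{1}{1667304}$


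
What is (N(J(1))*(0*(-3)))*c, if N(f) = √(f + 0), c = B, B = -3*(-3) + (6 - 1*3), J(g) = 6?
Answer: 0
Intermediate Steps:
B = 12 (B = 9 + (6 - 3) = 9 + 3 = 12)
c = 12
N(f) = √f
(N(J(1))*(0*(-3)))*c = (√6*(0*(-3)))*12 = (√6*0)*12 = 0*12 = 0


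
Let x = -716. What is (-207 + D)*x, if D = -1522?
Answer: 1237964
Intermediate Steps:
(-207 + D)*x = (-207 - 1522)*(-716) = -1729*(-716) = 1237964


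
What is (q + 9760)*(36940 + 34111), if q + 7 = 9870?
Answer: 1394233773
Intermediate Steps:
q = 9863 (q = -7 + 9870 = 9863)
(q + 9760)*(36940 + 34111) = (9863 + 9760)*(36940 + 34111) = 19623*71051 = 1394233773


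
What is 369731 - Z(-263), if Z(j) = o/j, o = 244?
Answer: 97239497/263 ≈ 3.6973e+5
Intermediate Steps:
Z(j) = 244/j
369731 - Z(-263) = 369731 - 244/(-263) = 369731 - 244*(-1)/263 = 369731 - 1*(-244/263) = 369731 + 244/263 = 97239497/263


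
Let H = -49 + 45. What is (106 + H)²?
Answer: 10404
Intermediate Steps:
H = -4
(106 + H)² = (106 - 4)² = 102² = 10404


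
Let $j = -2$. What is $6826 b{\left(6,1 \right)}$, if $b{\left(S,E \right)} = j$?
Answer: $-13652$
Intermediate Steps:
$b{\left(S,E \right)} = -2$
$6826 b{\left(6,1 \right)} = 6826 \left(-2\right) = -13652$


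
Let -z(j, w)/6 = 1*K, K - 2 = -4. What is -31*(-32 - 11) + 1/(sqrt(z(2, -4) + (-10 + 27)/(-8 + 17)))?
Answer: 1333 + 3*sqrt(5)/25 ≈ 1333.3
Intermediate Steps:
K = -2 (K = 2 - 4 = -2)
z(j, w) = 12 (z(j, w) = -6*(-2) = 12)
-31*(-32 - 11) + 1/(sqrt(z(2, -4) + (-10 + 27)/(-8 + 17))) = -31*(-32 - 11) + 1/(sqrt(12 + (-10 + 27)/(-8 + 17))) = -31*(-43) + 1/(sqrt(12 + 17/9)) = 1333 + 1/(sqrt(12 + 17*(1/9))) = 1333 + 1/(sqrt(12 + 17/9)) = 1333 + 1/(sqrt(125/9)) = 1333 + 1/(5*sqrt(5)/3) = 1333 + 3*sqrt(5)/25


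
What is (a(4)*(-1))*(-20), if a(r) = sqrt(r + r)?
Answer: 40*sqrt(2) ≈ 56.569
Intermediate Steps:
a(r) = sqrt(2)*sqrt(r) (a(r) = sqrt(2*r) = sqrt(2)*sqrt(r))
(a(4)*(-1))*(-20) = ((sqrt(2)*sqrt(4))*(-1))*(-20) = ((sqrt(2)*2)*(-1))*(-20) = ((2*sqrt(2))*(-1))*(-20) = -2*sqrt(2)*(-20) = 40*sqrt(2)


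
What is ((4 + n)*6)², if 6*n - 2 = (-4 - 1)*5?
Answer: 1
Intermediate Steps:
n = -23/6 (n = ⅓ + ((-4 - 1)*5)/6 = ⅓ + (-5*5)/6 = ⅓ + (⅙)*(-25) = ⅓ - 25/6 = -23/6 ≈ -3.8333)
((4 + n)*6)² = ((4 - 23/6)*6)² = ((⅙)*6)² = 1² = 1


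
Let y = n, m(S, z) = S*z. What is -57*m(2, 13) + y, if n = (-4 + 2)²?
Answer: -1478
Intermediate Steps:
n = 4 (n = (-2)² = 4)
y = 4
-57*m(2, 13) + y = -114*13 + 4 = -57*26 + 4 = -1482 + 4 = -1478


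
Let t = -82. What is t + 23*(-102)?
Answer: -2428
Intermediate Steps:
t + 23*(-102) = -82 + 23*(-102) = -82 - 2346 = -2428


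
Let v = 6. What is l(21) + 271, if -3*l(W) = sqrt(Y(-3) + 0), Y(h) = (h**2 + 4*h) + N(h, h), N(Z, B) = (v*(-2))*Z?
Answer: 271 - sqrt(33)/3 ≈ 269.08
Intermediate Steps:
N(Z, B) = -12*Z (N(Z, B) = (6*(-2))*Z = -12*Z)
Y(h) = h**2 - 8*h (Y(h) = (h**2 + 4*h) - 12*h = h**2 - 8*h)
l(W) = -sqrt(33)/3 (l(W) = -sqrt(-3*(-8 - 3) + 0)/3 = -sqrt(-3*(-11) + 0)/3 = -sqrt(33 + 0)/3 = -sqrt(33)/3)
l(21) + 271 = -sqrt(33)/3 + 271 = 271 - sqrt(33)/3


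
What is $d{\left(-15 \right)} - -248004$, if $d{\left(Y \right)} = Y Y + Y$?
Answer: $248214$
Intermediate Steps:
$d{\left(Y \right)} = Y + Y^{2}$ ($d{\left(Y \right)} = Y^{2} + Y = Y + Y^{2}$)
$d{\left(-15 \right)} - -248004 = - 15 \left(1 - 15\right) - -248004 = \left(-15\right) \left(-14\right) + 248004 = 210 + 248004 = 248214$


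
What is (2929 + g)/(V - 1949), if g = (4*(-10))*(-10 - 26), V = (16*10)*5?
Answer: -4369/1149 ≈ -3.8024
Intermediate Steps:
V = 800 (V = 160*5 = 800)
g = 1440 (g = -40*(-36) = 1440)
(2929 + g)/(V - 1949) = (2929 + 1440)/(800 - 1949) = 4369/(-1149) = 4369*(-1/1149) = -4369/1149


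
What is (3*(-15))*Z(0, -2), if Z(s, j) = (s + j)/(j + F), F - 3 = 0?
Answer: 90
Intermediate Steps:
F = 3 (F = 3 + 0 = 3)
Z(s, j) = (j + s)/(3 + j) (Z(s, j) = (s + j)/(j + 3) = (j + s)/(3 + j))
(3*(-15))*Z(0, -2) = (3*(-15))*((-2 + 0)/(3 - 2)) = -45*(-2)/1 = -45*(-2) = 90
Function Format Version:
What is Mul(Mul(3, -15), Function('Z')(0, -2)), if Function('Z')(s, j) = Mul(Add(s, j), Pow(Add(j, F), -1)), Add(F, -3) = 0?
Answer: 90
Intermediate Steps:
F = 3 (F = Add(3, 0) = 3)
Function('Z')(s, j) = Mul(Pow(Add(3, j), -1), Add(j, s)) (Function('Z')(s, j) = Mul(Add(s, j), Pow(Add(j, 3), -1)) = Mul(Add(j, s), Pow(Add(3, j), -1)) = Mul(Pow(Add(3, j), -1), Add(j, s)))
Mul(Mul(3, -15), Function('Z')(0, -2)) = Mul(Mul(3, -15), Mul(Pow(Add(3, -2), -1), Add(-2, 0))) = Mul(-45, Mul(Pow(1, -1), -2)) = Mul(-45, Mul(1, -2)) = Mul(-45, -2) = 90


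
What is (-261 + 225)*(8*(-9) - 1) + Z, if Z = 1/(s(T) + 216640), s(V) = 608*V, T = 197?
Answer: 884101249/336416 ≈ 2628.0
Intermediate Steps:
Z = 1/336416 (Z = 1/(608*197 + 216640) = 1/(119776 + 216640) = 1/336416 ≈ 2.9725e-6)
(-261 + 225)*(8*(-9) - 1) + Z = (-261 + 225)*(8*(-9) - 1) + 1/336416 = -36*(-72 - 1) + 1/336416 = -36*(-73) + 1/336416 = 2628 + 1/336416 = 884101249/336416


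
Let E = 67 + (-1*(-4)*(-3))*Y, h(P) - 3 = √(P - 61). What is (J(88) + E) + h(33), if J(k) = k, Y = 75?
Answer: -742 + 2*I*√7 ≈ -742.0 + 5.2915*I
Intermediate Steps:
h(P) = 3 + √(-61 + P) (h(P) = 3 + √(P - 61) = 3 + √(-61 + P))
E = -833 (E = 67 + (-1*(-4)*(-3))*75 = 67 + (4*(-3))*75 = 67 - 12*75 = 67 - 900 = -833)
(J(88) + E) + h(33) = (88 - 833) + (3 + √(-61 + 33)) = -745 + (3 + √(-28)) = -745 + (3 + 2*I*√7) = -742 + 2*I*√7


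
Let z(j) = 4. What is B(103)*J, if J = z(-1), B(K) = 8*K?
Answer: 3296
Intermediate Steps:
J = 4
B(103)*J = (8*103)*4 = 824*4 = 3296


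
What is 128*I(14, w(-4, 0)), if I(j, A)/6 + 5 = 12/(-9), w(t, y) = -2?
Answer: -4864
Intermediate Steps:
I(j, A) = -38 (I(j, A) = -30 + 6*(12/(-9)) = -30 + 6*(12*(-1/9)) = -30 + 6*(-4/3) = -30 - 8 = -38)
128*I(14, w(-4, 0)) = 128*(-38) = -4864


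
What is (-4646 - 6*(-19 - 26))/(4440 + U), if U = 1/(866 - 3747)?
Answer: -12607256/12791639 ≈ -0.98559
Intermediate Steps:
U = -1/2881 (U = 1/(-2881) = -1/2881 ≈ -0.00034710)
(-4646 - 6*(-19 - 26))/(4440 + U) = (-4646 - 6*(-19 - 26))/(4440 - 1/2881) = (-4646 - 6*(-45))/(12791639/2881) = (-4646 + 270)*(2881/12791639) = -4376*2881/12791639 = -12607256/12791639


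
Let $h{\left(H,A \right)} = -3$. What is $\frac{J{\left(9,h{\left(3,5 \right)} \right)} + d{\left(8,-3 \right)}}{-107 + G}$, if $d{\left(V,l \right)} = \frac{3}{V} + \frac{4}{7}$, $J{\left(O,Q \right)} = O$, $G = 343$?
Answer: $\frac{557}{13216} \approx 0.042146$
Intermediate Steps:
$d{\left(V,l \right)} = \frac{4}{7} + \frac{3}{V}$ ($d{\left(V,l \right)} = \frac{3}{V} + 4 \cdot \frac{1}{7} = \frac{3}{V} + \frac{4}{7} = \frac{4}{7} + \frac{3}{V}$)
$\frac{J{\left(9,h{\left(3,5 \right)} \right)} + d{\left(8,-3 \right)}}{-107 + G} = \frac{9 + \left(\frac{4}{7} + \frac{3}{8}\right)}{-107 + 343} = \frac{9 + \left(\frac{4}{7} + 3 \cdot \frac{1}{8}\right)}{236} = \left(9 + \left(\frac{4}{7} + \frac{3}{8}\right)\right) \frac{1}{236} = \left(9 + \frac{53}{56}\right) \frac{1}{236} = \frac{557}{56} \cdot \frac{1}{236} = \frac{557}{13216}$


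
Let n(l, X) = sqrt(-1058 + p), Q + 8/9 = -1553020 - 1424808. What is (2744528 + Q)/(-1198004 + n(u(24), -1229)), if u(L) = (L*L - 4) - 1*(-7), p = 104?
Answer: 1257729291416/6458461132365 + 1049854*I*sqrt(106)/2152820377455 ≈ 0.19474 + 5.0208e-6*I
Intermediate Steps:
u(L) = 3 + L**2 (u(L) = (L**2 - 4) + 7 = (-4 + L**2) + 7 = 3 + L**2)
Q = -26800460/9 (Q = -8/9 + (-1553020 - 1424808) = -8/9 - 2977828 = -26800460/9 ≈ -2.9778e+6)
n(l, X) = 3*I*sqrt(106) (n(l, X) = sqrt(-1058 + 104) = sqrt(-954) = 3*I*sqrt(106))
(2744528 + Q)/(-1198004 + n(u(24), -1229)) = (2744528 - 26800460/9)/(-1198004 + 3*I*sqrt(106)) = -2099708/(9*(-1198004 + 3*I*sqrt(106)))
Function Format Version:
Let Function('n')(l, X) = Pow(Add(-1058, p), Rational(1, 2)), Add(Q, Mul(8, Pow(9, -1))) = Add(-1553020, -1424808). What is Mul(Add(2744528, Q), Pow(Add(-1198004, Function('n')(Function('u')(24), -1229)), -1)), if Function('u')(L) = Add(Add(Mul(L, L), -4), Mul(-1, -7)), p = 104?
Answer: Add(Rational(1257729291416, 6458461132365), Mul(Rational(1049854, 2152820377455), I, Pow(106, Rational(1, 2)))) ≈ Add(0.19474, Mul(5.0208e-6, I))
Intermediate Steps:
Function('u')(L) = Add(3, Pow(L, 2)) (Function('u')(L) = Add(Add(Pow(L, 2), -4), 7) = Add(Add(-4, Pow(L, 2)), 7) = Add(3, Pow(L, 2)))
Q = Rational(-26800460, 9) (Q = Add(Rational(-8, 9), Add(-1553020, -1424808)) = Add(Rational(-8, 9), -2977828) = Rational(-26800460, 9) ≈ -2.9778e+6)
Function('n')(l, X) = Mul(3, I, Pow(106, Rational(1, 2))) (Function('n')(l, X) = Pow(Add(-1058, 104), Rational(1, 2)) = Pow(-954, Rational(1, 2)) = Mul(3, I, Pow(106, Rational(1, 2))))
Mul(Add(2744528, Q), Pow(Add(-1198004, Function('n')(Function('u')(24), -1229)), -1)) = Mul(Add(2744528, Rational(-26800460, 9)), Pow(Add(-1198004, Mul(3, I, Pow(106, Rational(1, 2)))), -1)) = Mul(Rational(-2099708, 9), Pow(Add(-1198004, Mul(3, I, Pow(106, Rational(1, 2)))), -1))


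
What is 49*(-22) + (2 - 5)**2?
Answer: -1069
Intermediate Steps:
49*(-22) + (2 - 5)**2 = -1078 + (-3)**2 = -1078 + 9 = -1069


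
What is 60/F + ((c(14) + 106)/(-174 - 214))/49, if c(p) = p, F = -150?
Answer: -9656/23765 ≈ -0.40631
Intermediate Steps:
60/F + ((c(14) + 106)/(-174 - 214))/49 = 60/(-150) + ((14 + 106)/(-174 - 214))/49 = 60*(-1/150) + (120/(-388))*(1/49) = -⅖ + (120*(-1/388))*(1/49) = -⅖ - 30/97*1/49 = -⅖ - 30/4753 = -9656/23765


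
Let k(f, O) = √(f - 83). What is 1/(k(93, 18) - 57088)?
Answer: -28544/1629519867 - √10/3259039734 ≈ -1.7518e-5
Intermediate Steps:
k(f, O) = √(-83 + f)
1/(k(93, 18) - 57088) = 1/(√(-83 + 93) - 57088) = 1/(√10 - 57088) = 1/(-57088 + √10)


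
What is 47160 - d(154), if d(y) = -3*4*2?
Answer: 47184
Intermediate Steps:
d(y) = -24 (d(y) = -12*2 = -24)
47160 - d(154) = 47160 - 1*(-24) = 47160 + 24 = 47184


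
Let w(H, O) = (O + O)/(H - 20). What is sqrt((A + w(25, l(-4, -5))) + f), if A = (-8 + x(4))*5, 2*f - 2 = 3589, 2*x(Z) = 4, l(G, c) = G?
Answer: sqrt(176390)/10 ≈ 41.999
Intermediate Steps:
x(Z) = 2 (x(Z) = (1/2)*4 = 2)
w(H, O) = 2*O/(-20 + H) (w(H, O) = (2*O)/(-20 + H) = 2*O/(-20 + H))
f = 3591/2 (f = 1 + (1/2)*3589 = 1 + 3589/2 = 3591/2 ≈ 1795.5)
A = -30 (A = (-8 + 2)*5 = -6*5 = -30)
sqrt((A + w(25, l(-4, -5))) + f) = sqrt((-30 + 2*(-4)/(-20 + 25)) + 3591/2) = sqrt((-30 + 2*(-4)/5) + 3591/2) = sqrt((-30 + 2*(-4)*(1/5)) + 3591/2) = sqrt((-30 - 8/5) + 3591/2) = sqrt(-158/5 + 3591/2) = sqrt(17639/10) = sqrt(176390)/10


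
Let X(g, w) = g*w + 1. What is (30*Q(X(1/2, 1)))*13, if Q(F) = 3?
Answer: 1170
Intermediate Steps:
X(g, w) = 1 + g*w
(30*Q(X(1/2, 1)))*13 = (30*3)*13 = 90*13 = 1170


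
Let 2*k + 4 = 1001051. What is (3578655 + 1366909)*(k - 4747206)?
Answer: -21002240091430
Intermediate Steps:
k = 1001047/2 (k = -2 + (1/2)*1001051 = -2 + 1001051/2 = 1001047/2 ≈ 5.0052e+5)
(3578655 + 1366909)*(k - 4747206) = (3578655 + 1366909)*(1001047/2 - 4747206) = 4945564*(-8493365/2) = -21002240091430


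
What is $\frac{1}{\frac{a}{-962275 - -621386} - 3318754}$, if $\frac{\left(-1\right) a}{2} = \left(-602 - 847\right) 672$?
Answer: $- \frac{340889}{1131328679762} \approx -3.0132 \cdot 10^{-7}$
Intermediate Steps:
$a = 1947456$ ($a = - 2 \left(-602 - 847\right) 672 = - 2 \left(\left(-1449\right) 672\right) = \left(-2\right) \left(-973728\right) = 1947456$)
$\frac{1}{\frac{a}{-962275 - -621386} - 3318754} = \frac{1}{\frac{1947456}{-962275 - -621386} - 3318754} = \frac{1}{\frac{1947456}{-962275 + 621386} - 3318754} = \frac{1}{\frac{1947456}{-340889} - 3318754} = \frac{1}{1947456 \left(- \frac{1}{340889}\right) - 3318754} = \frac{1}{- \frac{1947456}{340889} - 3318754} = \frac{1}{- \frac{1131328679762}{340889}} = - \frac{340889}{1131328679762}$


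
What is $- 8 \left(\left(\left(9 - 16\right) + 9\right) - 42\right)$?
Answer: $320$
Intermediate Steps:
$- 8 \left(\left(\left(9 - 16\right) + 9\right) - 42\right) = - 8 \left(\left(-7 + 9\right) - 42\right) = - 8 \left(2 - 42\right) = \left(-8\right) \left(-40\right) = 320$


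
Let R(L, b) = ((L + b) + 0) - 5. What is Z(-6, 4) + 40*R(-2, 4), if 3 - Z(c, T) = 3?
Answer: -120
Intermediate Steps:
Z(c, T) = 0 (Z(c, T) = 3 - 1*3 = 3 - 3 = 0)
R(L, b) = -5 + L + b (R(L, b) = (L + b) - 5 = -5 + L + b)
Z(-6, 4) + 40*R(-2, 4) = 0 + 40*(-5 - 2 + 4) = 0 + 40*(-3) = 0 - 120 = -120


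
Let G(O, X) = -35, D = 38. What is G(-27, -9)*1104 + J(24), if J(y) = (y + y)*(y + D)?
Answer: -35664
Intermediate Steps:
J(y) = 2*y*(38 + y) (J(y) = (y + y)*(y + 38) = (2*y)*(38 + y) = 2*y*(38 + y))
G(-27, -9)*1104 + J(24) = -35*1104 + 2*24*(38 + 24) = -38640 + 2*24*62 = -38640 + 2976 = -35664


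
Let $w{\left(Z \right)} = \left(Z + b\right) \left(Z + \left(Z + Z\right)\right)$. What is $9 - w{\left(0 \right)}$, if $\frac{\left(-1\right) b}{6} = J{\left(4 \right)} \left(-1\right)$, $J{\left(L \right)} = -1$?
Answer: $9$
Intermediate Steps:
$b = -6$ ($b = - 6 \left(\left(-1\right) \left(-1\right)\right) = \left(-6\right) 1 = -6$)
$w{\left(Z \right)} = 3 Z \left(-6 + Z\right)$ ($w{\left(Z \right)} = \left(Z - 6\right) \left(Z + \left(Z + Z\right)\right) = \left(-6 + Z\right) \left(Z + 2 Z\right) = \left(-6 + Z\right) 3 Z = 3 Z \left(-6 + Z\right)$)
$9 - w{\left(0 \right)} = 9 - 3 \cdot 0 \left(-6 + 0\right) = 9 - 3 \cdot 0 \left(-6\right) = 9 - 0 = 9 + 0 = 9$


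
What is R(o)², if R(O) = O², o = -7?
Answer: 2401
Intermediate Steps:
R(o)² = ((-7)²)² = 49² = 2401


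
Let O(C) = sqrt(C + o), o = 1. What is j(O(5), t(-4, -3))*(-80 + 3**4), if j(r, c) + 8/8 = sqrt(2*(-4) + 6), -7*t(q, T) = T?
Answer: -1 + I*sqrt(2) ≈ -1.0 + 1.4142*I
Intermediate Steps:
t(q, T) = -T/7
O(C) = sqrt(1 + C) (O(C) = sqrt(C + 1) = sqrt(1 + C))
j(r, c) = -1 + I*sqrt(2) (j(r, c) = -1 + sqrt(2*(-4) + 6) = -1 + sqrt(-8 + 6) = -1 + sqrt(-2) = -1 + I*sqrt(2))
j(O(5), t(-4, -3))*(-80 + 3**4) = (-1 + I*sqrt(2))*(-80 + 3**4) = (-1 + I*sqrt(2))*(-80 + 81) = (-1 + I*sqrt(2))*1 = -1 + I*sqrt(2)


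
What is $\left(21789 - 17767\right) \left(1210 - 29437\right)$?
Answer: $-113528994$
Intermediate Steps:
$\left(21789 - 17767\right) \left(1210 - 29437\right) = 4022 \left(-28227\right) = -113528994$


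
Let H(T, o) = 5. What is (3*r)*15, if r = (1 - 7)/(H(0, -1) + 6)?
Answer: -270/11 ≈ -24.545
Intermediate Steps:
r = -6/11 (r = (1 - 7)/(5 + 6) = -6/11 ≈ -0.54545)
(3*r)*15 = (3*(-6/11))*15 = -18/11*15 = -270/11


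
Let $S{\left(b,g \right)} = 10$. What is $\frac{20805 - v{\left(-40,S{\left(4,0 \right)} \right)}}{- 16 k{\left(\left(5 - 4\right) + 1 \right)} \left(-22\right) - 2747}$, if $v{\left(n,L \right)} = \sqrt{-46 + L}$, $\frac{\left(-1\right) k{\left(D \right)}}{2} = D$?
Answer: $- \frac{1387}{277} + \frac{2 i}{1385} \approx -5.0072 + 0.001444 i$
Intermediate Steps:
$k{\left(D \right)} = - 2 D$
$\frac{20805 - v{\left(-40,S{\left(4,0 \right)} \right)}}{- 16 k{\left(\left(5 - 4\right) + 1 \right)} \left(-22\right) - 2747} = \frac{20805 - \sqrt{-46 + 10}}{- 16 \left(- 2 \left(\left(5 - 4\right) + 1\right)\right) \left(-22\right) - 2747} = \frac{20805 - \sqrt{-36}}{- 16 \left(- 2 \left(1 + 1\right)\right) \left(-22\right) - 2747} = \frac{20805 - 6 i}{- 16 \left(\left(-2\right) 2\right) \left(-22\right) - 2747} = \frac{20805 - 6 i}{\left(-16\right) \left(-4\right) \left(-22\right) - 2747} = \frac{20805 - 6 i}{64 \left(-22\right) - 2747} = \frac{20805 - 6 i}{-1408 - 2747} = \frac{20805 - 6 i}{-4155} = \left(20805 - 6 i\right) \left(- \frac{1}{4155}\right) = - \frac{1387}{277} + \frac{2 i}{1385}$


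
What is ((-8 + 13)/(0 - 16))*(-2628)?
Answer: 3285/4 ≈ 821.25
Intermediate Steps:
((-8 + 13)/(0 - 16))*(-2628) = (5/(-16))*(-2628) = (5*(-1/16))*(-2628) = -5/16*(-2628) = 3285/4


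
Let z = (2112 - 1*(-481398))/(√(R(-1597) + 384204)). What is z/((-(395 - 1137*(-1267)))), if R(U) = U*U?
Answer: -241755*√24253/192213683321 ≈ -0.00019587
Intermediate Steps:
R(U) = U²
z = 483510*√24253/266783 (z = (2112 - 1*(-481398))/(√((-1597)² + 384204)) = (2112 + 481398)/(√(2550409 + 384204)) = 483510/(√2934613) = 483510/((11*√24253)) = 483510*(√24253/266783) = 483510*√24253/266783 ≈ 282.25)
z/((-(395 - 1137*(-1267)))) = (483510*√24253/266783)/((-(395 - 1137*(-1267)))) = (483510*√24253/266783)/((-(395 + 1440579))) = (483510*√24253/266783)/((-1*1440974)) = (483510*√24253/266783)/(-1440974) = (483510*√24253/266783)*(-1/1440974) = -241755*√24253/192213683321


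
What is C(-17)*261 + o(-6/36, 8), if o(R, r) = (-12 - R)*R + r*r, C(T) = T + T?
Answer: -317089/36 ≈ -8808.0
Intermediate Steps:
C(T) = 2*T
o(R, r) = r² + R*(-12 - R) (o(R, r) = R*(-12 - R) + r² = r² + R*(-12 - R))
C(-17)*261 + o(-6/36, 8) = (2*(-17))*261 + (8² - (-6/36)² - (-72)/36) = -34*261 + (64 - (-6*1/36)² - (-72)/36) = -8874 + (64 - (-⅙)² - 12*(-⅙)) = -8874 + (64 - 1*1/36 + 2) = -8874 + (64 - 1/36 + 2) = -8874 + 2375/36 = -317089/36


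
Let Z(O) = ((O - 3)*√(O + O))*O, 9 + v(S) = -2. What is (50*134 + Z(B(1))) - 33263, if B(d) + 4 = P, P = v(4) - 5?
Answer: -26563 + 920*I*√10 ≈ -26563.0 + 2909.3*I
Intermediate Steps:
v(S) = -11 (v(S) = -9 - 2 = -11)
P = -16 (P = -11 - 5 = -16)
B(d) = -20 (B(d) = -4 - 16 = -20)
Z(O) = √2*O^(3/2)*(-3 + O) (Z(O) = ((-3 + O)*√(2*O))*O = ((-3 + O)*(√2*√O))*O = (√2*√O*(-3 + O))*O = √2*O^(3/2)*(-3 + O))
(50*134 + Z(B(1))) - 33263 = (50*134 + √2*(-20)^(3/2)*(-3 - 20)) - 33263 = (6700 + √2*(-40*I*√5)*(-23)) - 33263 = (6700 + 920*I*√10) - 33263 = -26563 + 920*I*√10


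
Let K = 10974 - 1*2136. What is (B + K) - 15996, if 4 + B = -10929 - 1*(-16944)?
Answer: -1147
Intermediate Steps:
K = 8838 (K = 10974 - 2136 = 8838)
B = 6011 (B = -4 + (-10929 - 1*(-16944)) = -4 + (-10929 + 16944) = -4 + 6015 = 6011)
(B + K) - 15996 = (6011 + 8838) - 15996 = 14849 - 15996 = -1147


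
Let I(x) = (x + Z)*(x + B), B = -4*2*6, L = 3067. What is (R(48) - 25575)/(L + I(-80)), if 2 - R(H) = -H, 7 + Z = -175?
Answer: -25525/36603 ≈ -0.69735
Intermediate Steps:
B = -48 (B = -8*6 = -48)
Z = -182 (Z = -7 - 175 = -182)
R(H) = 2 + H (R(H) = 2 - (-1)*H = 2 + H)
I(x) = (-182 + x)*(-48 + x) (I(x) = (x - 182)*(x - 48) = (-182 + x)*(-48 + x))
(R(48) - 25575)/(L + I(-80)) = ((2 + 48) - 25575)/(3067 + (8736 + (-80)² - 230*(-80))) = (50 - 25575)/(3067 + (8736 + 6400 + 18400)) = -25525/(3067 + 33536) = -25525/36603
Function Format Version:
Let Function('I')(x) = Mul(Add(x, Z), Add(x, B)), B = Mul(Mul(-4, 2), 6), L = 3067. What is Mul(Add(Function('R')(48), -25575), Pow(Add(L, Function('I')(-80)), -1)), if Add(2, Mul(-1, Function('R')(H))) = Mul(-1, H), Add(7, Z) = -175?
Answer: Rational(-25525, 36603) ≈ -0.69735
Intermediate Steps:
B = -48 (B = Mul(-8, 6) = -48)
Z = -182 (Z = Add(-7, -175) = -182)
Function('R')(H) = Add(2, H) (Function('R')(H) = Add(2, Mul(-1, Mul(-1, H))) = Add(2, H))
Function('I')(x) = Mul(Add(-182, x), Add(-48, x)) (Function('I')(x) = Mul(Add(x, -182), Add(x, -48)) = Mul(Add(-182, x), Add(-48, x)))
Mul(Add(Function('R')(48), -25575), Pow(Add(L, Function('I')(-80)), -1)) = Mul(Add(Add(2, 48), -25575), Pow(Add(3067, Add(8736, Pow(-80, 2), Mul(-230, -80))), -1)) = Mul(Add(50, -25575), Pow(Add(3067, Add(8736, 6400, 18400)), -1)) = Mul(-25525, Pow(Add(3067, 33536), -1)) = Mul(-25525, Pow(36603, -1)) = Mul(-25525, Rational(1, 36603)) = Rational(-25525, 36603)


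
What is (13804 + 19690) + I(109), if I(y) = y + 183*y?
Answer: 53550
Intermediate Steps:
I(y) = 184*y
(13804 + 19690) + I(109) = (13804 + 19690) + 184*109 = 33494 + 20056 = 53550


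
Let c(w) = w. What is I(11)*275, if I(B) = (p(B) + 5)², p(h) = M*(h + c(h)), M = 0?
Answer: 6875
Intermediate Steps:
p(h) = 0 (p(h) = 0*(h + h) = 0*(2*h) = 0)
I(B) = 25 (I(B) = (0 + 5)² = 5² = 25)
I(11)*275 = 25*275 = 6875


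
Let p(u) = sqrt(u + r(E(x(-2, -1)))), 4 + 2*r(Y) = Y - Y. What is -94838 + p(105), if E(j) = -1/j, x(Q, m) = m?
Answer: -94838 + sqrt(103) ≈ -94828.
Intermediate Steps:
r(Y) = -2 (r(Y) = -2 + (Y - Y)/2 = -2 + (1/2)*0 = -2 + 0 = -2)
p(u) = sqrt(-2 + u) (p(u) = sqrt(u - 2) = sqrt(-2 + u))
-94838 + p(105) = -94838 + sqrt(-2 + 105) = -94838 + sqrt(103)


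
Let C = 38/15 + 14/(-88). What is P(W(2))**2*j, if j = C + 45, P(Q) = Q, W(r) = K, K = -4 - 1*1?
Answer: 156335/132 ≈ 1184.4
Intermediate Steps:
K = -5 (K = -4 - 1 = -5)
W(r) = -5
C = 1567/660 (C = 38*(1/15) + 14*(-1/88) = 38/15 - 7/44 = 1567/660 ≈ 2.3742)
j = 31267/660 (j = 1567/660 + 45 = 31267/660 ≈ 47.374)
P(W(2))**2*j = (-5)**2*(31267/660) = 25*(31267/660) = 156335/132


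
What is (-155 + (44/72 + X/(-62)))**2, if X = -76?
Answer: 7304266225/311364 ≈ 23459.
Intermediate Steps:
(-155 + (44/72 + X/(-62)))**2 = (-155 + (44/72 - 76/(-62)))**2 = (-155 + (44*(1/72) - 76*(-1/62)))**2 = (-155 + (11/18 + 38/31))**2 = (-155 + 1025/558)**2 = (-85465/558)**2 = 7304266225/311364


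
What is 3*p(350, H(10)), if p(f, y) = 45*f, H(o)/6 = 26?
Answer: 47250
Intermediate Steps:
H(o) = 156 (H(o) = 6*26 = 156)
3*p(350, H(10)) = 3*(45*350) = 3*15750 = 47250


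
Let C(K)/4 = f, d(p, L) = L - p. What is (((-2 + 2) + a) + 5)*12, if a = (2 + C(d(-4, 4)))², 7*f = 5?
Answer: 16812/49 ≈ 343.10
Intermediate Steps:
f = 5/7 (f = (⅐)*5 = 5/7 ≈ 0.71429)
C(K) = 20/7 (C(K) = 4*(5/7) = 20/7)
a = 1156/49 (a = (2 + 20/7)² = (34/7)² = 1156/49 ≈ 23.592)
(((-2 + 2) + a) + 5)*12 = (((-2 + 2) + 1156/49) + 5)*12 = ((0 + 1156/49) + 5)*12 = (1156/49 + 5)*12 = (1401/49)*12 = 16812/49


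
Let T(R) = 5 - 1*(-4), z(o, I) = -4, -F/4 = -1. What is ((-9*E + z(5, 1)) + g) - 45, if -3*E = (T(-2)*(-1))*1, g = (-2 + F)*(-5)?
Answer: -86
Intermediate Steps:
F = 4 (F = -4*(-1) = 4)
T(R) = 9 (T(R) = 5 + 4 = 9)
g = -10 (g = (-2 + 4)*(-5) = 2*(-5) = -10)
E = 3 (E = -9*(-1)/3 = -(-3) = -⅓*(-9) = 3)
((-9*E + z(5, 1)) + g) - 45 = ((-9*3 - 4) - 10) - 45 = ((-27 - 4) - 10) - 45 = (-31 - 10) - 45 = -41 - 45 = -86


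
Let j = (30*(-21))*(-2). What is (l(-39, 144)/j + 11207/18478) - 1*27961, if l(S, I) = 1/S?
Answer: -12694143359309/454004460 ≈ -27960.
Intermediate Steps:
j = 1260 (j = -630*(-2) = 1260)
(l(-39, 144)/j + 11207/18478) - 1*27961 = (1/(-39*1260) + 11207/18478) - 1*27961 = (-1/39*1/1260 + 11207*(1/18478)) - 27961 = (-1/49140 + 11207/18478) - 27961 = 275346751/454004460 - 27961 = -12694143359309/454004460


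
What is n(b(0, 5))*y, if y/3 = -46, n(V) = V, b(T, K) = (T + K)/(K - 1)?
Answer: -345/2 ≈ -172.50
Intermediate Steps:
b(T, K) = (K + T)/(-1 + K)
y = -138 (y = 3*(-46) = -138)
n(b(0, 5))*y = ((5 + 0)/(-1 + 5))*(-138) = (5/4)*(-138) = -345/2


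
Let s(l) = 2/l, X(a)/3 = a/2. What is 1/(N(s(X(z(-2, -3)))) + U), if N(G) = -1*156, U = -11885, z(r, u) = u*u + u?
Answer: -1/12041 ≈ -8.3050e-5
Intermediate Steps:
z(r, u) = u + u² (z(r, u) = u² + u = u + u²)
X(a) = 3*a/2 (X(a) = 3*(a/2) = 3*a/2)
N(G) = -156
1/(N(s(X(z(-2, -3)))) + U) = 1/(-156 - 11885) = 1/(-12041) = -1/12041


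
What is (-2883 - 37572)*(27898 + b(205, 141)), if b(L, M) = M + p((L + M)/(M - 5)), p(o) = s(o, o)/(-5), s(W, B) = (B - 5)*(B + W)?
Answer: -2622776383521/2312 ≈ -1.1344e+9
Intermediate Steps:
s(W, B) = (-5 + B)*(B + W)
p(o) = 2*o - 2*o²/5 (p(o) = (o² - 5*o - 5*o + o*o)/(-5) = (o² - 5*o - 5*o + o²)*(-⅕) = (-10*o + 2*o²)*(-⅕) = 2*o - 2*o²/5)
b(L, M) = M + 2*(5 - (L + M)/(-5 + M))*(L + M)/(5*(-5 + M)) (b(L, M) = M + 2*((L + M)/(M - 5))*(5 - (L + M)/(M - 5))/5 = M + 2*((L + M)/(-5 + M))*(5 - (L + M)/(-5 + M))/5 = M + 2*(5 - (L + M)/(-5 + M))*(L + M)/(5*(-5 + M)))
(-2883 - 37572)*(27898 + b(205, 141)) = (-2883 - 37572)*(27898 + (2*(205 + 141)²*(5 - 1*141) + 5*141*(-5 + 141)³ + 10*(-5 + 141)²*(205 + 141))/(5*(-5 + 141)³)) = -40455*(27898 + (⅕)*(2*346²*(5 - 141) + 5*141*136³ + 10*136²*346)/136³) = -40455*(27898 + (⅕)*(1/2515456)*(2*119716*(-136) + 5*141*2515456 + 10*18496*346)) = -40455*(27898 + (⅕)*(1/2515456)*(-32562752 + 1773396480 + 63996160)) = -40455*(27898 + (⅕)*(1/2515456)*1804829888) = -40455*(27898 + 1658851/11560) = -40455*324159731/11560 = -2622776383521/2312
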